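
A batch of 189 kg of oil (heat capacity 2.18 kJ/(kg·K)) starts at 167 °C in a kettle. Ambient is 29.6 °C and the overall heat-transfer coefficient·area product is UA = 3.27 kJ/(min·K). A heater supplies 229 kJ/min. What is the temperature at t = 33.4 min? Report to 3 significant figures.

M c_p dT/dt = −UA(T − T_amb) + Q̇.
dT/dt = (T_ss − T)/τ with T_ss = T_amb + Q̇/UA = 29.6 + 229/3.27 = 99.631 °C, τ = M c_p/UA = 189·2.18/3.27 = 126.00 min.
This is linear first-order; T(t) = T_ss + (T₀ − T_ss) e^(−t/τ).
T(33.4) = 99.631 + (67.369)·0.76715 = 151.31 °C.

151 °C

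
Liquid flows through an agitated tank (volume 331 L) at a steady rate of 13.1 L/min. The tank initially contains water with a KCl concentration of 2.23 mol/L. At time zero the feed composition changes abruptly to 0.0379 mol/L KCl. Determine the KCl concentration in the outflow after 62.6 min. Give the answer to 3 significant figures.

0.222 mol/L

Unsteady species balance (constant V, well mixed): V dC/dt = Q(C_in − C).
Time constant τ = V/Q = 331/13.1 = 25.267 min.
Integrating: C(t) = C_in + (C₀ − C_in) e^(−t/τ).
C(62.6) = 0.0379 + (2.23 − 0.0379)·e^(−62.6/25.267) = 0.0379 + (2.1921)·0.083951 = 0.22193 mol/L.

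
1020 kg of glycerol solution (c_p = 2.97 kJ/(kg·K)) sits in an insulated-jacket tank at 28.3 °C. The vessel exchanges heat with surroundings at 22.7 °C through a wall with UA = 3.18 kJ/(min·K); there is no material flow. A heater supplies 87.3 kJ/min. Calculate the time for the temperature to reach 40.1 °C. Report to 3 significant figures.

740 min

M c_p dT/dt = −UA(T − T_amb) + Q̇.
τ = M c_p/UA = 952.64 min; T_ss = T_amb + Q̇/UA = 22.7 + 87.3/3.18 = 50.153 °C.
T(t) = T_ss + (T₀ − T_ss)e^(−t/τ); set T = 40.1:
t = −τ ln[(T − T_ss)/(T₀ − T_ss)] = −952.64 · ln(0.46002) = 739.70 min.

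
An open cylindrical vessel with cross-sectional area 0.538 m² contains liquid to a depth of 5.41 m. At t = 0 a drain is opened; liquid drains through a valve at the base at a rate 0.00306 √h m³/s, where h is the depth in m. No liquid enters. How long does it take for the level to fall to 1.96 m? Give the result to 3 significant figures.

326 s

Mass balance (ρ constant): A dh/dt = −0.00306 √h.
This is separable: 2 d(√h)/dt = −0.00306/A, so √h = √h₀ − (0.00306/(2A)) t.
t = 2A(√h₀ − √h)/0.00306 = 2·0.538·(√5.41 − √1.96)/0.00306
  = 1.0760 × (2.3259 − 1.4000) / 0.00306 = 325.59 s.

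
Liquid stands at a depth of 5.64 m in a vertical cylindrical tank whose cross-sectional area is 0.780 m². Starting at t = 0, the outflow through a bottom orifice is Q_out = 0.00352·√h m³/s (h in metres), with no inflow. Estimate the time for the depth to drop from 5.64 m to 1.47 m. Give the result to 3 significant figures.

Unsteady balance on liquid volume: A dh/dt = −0.00352 √h.
∫ h^(−1/2) dh = −(0.00352/A) ∫ dt, giving 2√h = 2√h₀ − (0.00352/A) t.
t = 2A(√h₀ − √h)/0.00352 = 2·0.780·(√5.64 − √1.47)/0.00352
  = 1.5600 × (2.3749 − 1.2124) / 0.00352 = 515.17 s.

515 s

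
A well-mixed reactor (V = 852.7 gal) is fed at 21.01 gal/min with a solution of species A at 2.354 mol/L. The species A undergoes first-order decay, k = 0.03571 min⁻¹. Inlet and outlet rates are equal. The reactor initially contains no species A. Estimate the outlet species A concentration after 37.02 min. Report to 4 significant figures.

Accumulation = in − out − consumed: V dC/dt = Q C_in − Q C − k V C.
This is linear with rate a = Q/V + k = 0.0603494 min⁻¹.
C_ss = Q C_in/(Q + kV) = 0.961089 mol/L; C(t) = C_ss + (C₀ − C_ss) e^(−a t).
C(37.02) = 0.961089 + (-0.961089)·e^(−0.0603494·37.02) = 0.961089 + (-0.961089)·0.107085 = 0.858171 mol/L.

0.8582 mol/L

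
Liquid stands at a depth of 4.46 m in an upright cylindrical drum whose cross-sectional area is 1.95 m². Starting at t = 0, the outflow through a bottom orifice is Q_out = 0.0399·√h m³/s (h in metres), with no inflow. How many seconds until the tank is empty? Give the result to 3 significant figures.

A dh/dt = −Q_out = −0.0399 √h.
Separate and integrate: 2(√h − √h₀) = −(0.0399/A) t.
Tank is empty when √h = 0: t_empty = 2A√h₀/0.0399.
t_empty = 2·1.95·√4.46/0.0399 = 3.9000·2.1119/0.0399 = 206.42 s.

206 s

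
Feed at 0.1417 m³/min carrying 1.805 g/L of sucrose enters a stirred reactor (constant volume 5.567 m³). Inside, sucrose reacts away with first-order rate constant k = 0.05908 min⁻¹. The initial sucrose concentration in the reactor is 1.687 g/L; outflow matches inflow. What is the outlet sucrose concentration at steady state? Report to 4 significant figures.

Species balance: V dC/dt = Q C_in − Q C − k V C.
At steady state: 0 = Q C_in − (Q + kV) C_ss, so C_ss = Q C_in/(Q + kV).
C_ss = 0.1417·1.805/(0.1417 + 0.05908·5.567) = 0.255768/0.470598 = 0.543496 g/L.

0.5435 g/L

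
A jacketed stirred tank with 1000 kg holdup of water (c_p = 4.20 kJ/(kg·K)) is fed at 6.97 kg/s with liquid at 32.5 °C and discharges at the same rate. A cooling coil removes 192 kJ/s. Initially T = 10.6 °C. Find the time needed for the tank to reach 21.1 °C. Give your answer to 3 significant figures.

165 s

Heat balance on the well-mixed liquid: M c_p dT/dt = ṁ c_p (T_in − T) − 192.
τ = M/ṁ = 143.47 s; T_ss = T_in − Q̇/(ṁ c_p) = 25.941 °C.
T(t) = T_ss + (T₀ − T_ss) e^(−t/τ). Set T = 21.1:
e^(−t/τ) = (21.1 − 25.941)/(10.6 − 25.941) = 0.31557
t = −143.47 · ln(0.31557) = 165.48 s.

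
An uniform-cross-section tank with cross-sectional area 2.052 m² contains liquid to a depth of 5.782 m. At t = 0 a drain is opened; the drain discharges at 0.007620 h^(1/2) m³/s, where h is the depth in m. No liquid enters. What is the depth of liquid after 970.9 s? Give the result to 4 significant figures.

0.3623 m

A dh/dt = −Q_out = −0.007620 √h.
Separate and integrate: 2(√h − √h₀) = −(0.007620/A) t.
√h = √5.782 − 0.007620·970.9/(2·2.052) = 2.40458 − 1.80269 = 0.601885.
h = 0.601885² = 0.362265 m.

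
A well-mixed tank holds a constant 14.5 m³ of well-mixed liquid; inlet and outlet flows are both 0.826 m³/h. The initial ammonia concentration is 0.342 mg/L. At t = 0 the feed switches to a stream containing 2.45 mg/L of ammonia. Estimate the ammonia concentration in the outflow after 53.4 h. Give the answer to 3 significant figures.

2.35 mg/L

Unsteady species balance (constant V, well mixed): V dC/dt = Q(C_in − C).
Time constant τ = V/Q = 14.5/0.826 = 17.554 h.
This is linear first-order; C(t) = C_in + (C₀ − C_in) e^(−t/τ).
C(53.4) = 2.45 + (0.342 − 2.45)·e^(−53.4/17.554) = 2.45 + (-2.1080)·0.047741 = 2.3494 mg/L.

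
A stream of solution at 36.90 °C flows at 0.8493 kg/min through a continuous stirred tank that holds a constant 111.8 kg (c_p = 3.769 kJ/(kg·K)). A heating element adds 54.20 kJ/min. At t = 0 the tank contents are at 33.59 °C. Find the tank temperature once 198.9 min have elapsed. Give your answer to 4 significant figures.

49.36 °C

Energy balance: M c_p dT/dt = ṁ c_p (T_in − T) + 54.20.
τ = M/ṁ = 131.638 min; T_ss = T_in + Q̇/(ṁ c_p) = 36.90 + 54.20/(0.8493·3.769) = 53.8321 °C.
This is linear first-order; T(t) = T_ss + (T₀ − T_ss) e^(−t/τ).
T(198.9) = 53.8321 + (-20.2421)·e^(−198.9/131.638) = 53.8321 + (-20.2421)·0.220697 = 49.3648 °C.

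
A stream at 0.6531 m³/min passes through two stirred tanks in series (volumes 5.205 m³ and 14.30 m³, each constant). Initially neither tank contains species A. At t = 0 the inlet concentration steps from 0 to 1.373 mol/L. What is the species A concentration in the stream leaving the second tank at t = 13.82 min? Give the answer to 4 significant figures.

Time constants: τᵢ = Vᵢ/Q for each well-mixed tank.
τ₁ = 5.205/0.6531 = 7.96968 min; τ₂ = 14.30/0.6531 = 21.8956 min.
Tank 1: C₁ = C_in(1 − e^(−t/τ₁)). Tank 2 (τ₁ ≠ τ₂): C₂ = C_in[1 − (τ₁ e^(−t/τ₁) − τ₂ e^(−t/τ₂))/(τ₁ − τ₂)].
At t = 13.82: e^(−t/τ₁) = 0.176564, e^(−t/τ₂) = 0.531965.
C₂ = 1.373·[1 − (7.96968·0.176564 − 21.8956·0.531965)/(-13.9259)] = 1.373·0.264642 = 0.363353 mol/L.

0.3634 mol/L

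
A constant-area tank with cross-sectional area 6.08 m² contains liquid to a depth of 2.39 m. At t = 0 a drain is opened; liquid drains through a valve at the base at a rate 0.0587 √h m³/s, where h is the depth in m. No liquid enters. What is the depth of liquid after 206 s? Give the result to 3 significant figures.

0.304 m

With no inflow, A dh/dt = −0.0587 √h.
Separate and integrate: 2(√h − √h₀) = −(0.0587/A) t.
√h = √2.39 − 0.0587·206/(2·6.08) = 1.5460 − 0.99442 = 0.55154.
h = 0.55154² = 0.30419 m.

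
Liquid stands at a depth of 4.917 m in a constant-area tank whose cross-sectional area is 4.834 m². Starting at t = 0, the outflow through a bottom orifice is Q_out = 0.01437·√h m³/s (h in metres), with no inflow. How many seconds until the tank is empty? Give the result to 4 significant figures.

With no inflow, A dh/dt = −0.01437 √h.
∫ h^(−1/2) dh = −(0.01437/A) ∫ dt, giving 2√h = 2√h₀ − (0.01437/A) t.
Tank is empty when √h = 0: t_empty = 2A√h₀/0.01437.
t_empty = 2·4.834·√4.917/0.01437 = 9.66800·2.21743/0.01437 = 1491.87 s.

1492 s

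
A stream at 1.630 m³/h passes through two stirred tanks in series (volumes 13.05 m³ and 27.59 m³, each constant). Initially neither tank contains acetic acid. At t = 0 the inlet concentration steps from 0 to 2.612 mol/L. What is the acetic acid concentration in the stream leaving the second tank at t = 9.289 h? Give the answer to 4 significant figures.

Time constants: τᵢ = Vᵢ/Q for each well-mixed tank.
τ₁ = 13.05/1.630 = 8.00613 h; τ₂ = 27.59/1.630 = 16.9264 h.
Solving the cascade with C₁(0)=C₂(0)=0 gives C₂(t) = C_in[1 − (τ₁ e^(−t/τ₁) − τ₂ e^(−t/τ₂))/(τ₁ − τ₂)].
At t = 9.289: e^(−t/τ₁) = 0.313412, e^(−t/τ₂) = 0.577649.
C₂ = 2.612·[1 − (8.00613·0.313412 − 16.9264·0.577649)/(-8.92025)] = 2.612·0.185192 = 0.483721 mol/L.

0.4837 mol/L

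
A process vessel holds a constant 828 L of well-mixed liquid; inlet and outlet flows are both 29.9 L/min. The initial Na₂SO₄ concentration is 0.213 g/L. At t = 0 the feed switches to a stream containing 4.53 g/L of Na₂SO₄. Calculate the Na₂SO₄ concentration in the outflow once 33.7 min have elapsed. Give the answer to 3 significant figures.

3.25 g/L

Accumulation = in − out for the solute gives V dC/dt = Q(C_in − C).
Time constant τ = V/Q = 828/29.9 = 27.692 min.
Solution: C(t) = C_in + (C₀ − C_in) e^(−t/τ).
C(33.7) = 4.53 + (0.213 − 4.53)·e^(−33.7/27.692) = 4.53 + (-4.3170)·0.29613 = 3.2516 g/L.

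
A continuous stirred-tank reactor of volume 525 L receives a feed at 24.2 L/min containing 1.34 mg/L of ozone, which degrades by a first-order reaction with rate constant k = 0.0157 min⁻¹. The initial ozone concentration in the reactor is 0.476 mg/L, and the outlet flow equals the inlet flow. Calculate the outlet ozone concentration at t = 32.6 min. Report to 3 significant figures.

0.930 mg/L

V dC/dt = Q(C_in − C) − k V C.
dC/dt = (Q/V) C_in − (Q/V + k) C; effective rate a = Q/V + k = 0.046095 + 0.0157 = 0.061795 min⁻¹.
C_ss = Q C_in/(Q + kV) = 0.99955 mg/L; C(t) = C_ss + (C₀ − C_ss) e^(−a t).
C(32.6) = 0.99955 + (-0.52355)·e^(−0.061795·32.6) = 0.99955 + (-0.52355)·0.13338 = 0.92972 mg/L.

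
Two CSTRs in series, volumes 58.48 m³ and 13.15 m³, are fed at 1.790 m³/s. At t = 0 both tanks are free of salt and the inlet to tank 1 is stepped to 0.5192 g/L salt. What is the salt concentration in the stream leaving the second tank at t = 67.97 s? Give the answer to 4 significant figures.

Species balance on tank i: dCᵢ/dt = (Cᵢ₋₁ − Cᵢ)/τᵢ with τᵢ = Vᵢ/Q.
τ₁ = 58.48/1.790 = 32.6704 s; τ₂ = 13.15/1.790 = 7.34637 s.
Solving the cascade with C₁(0)=C₂(0)=0 gives C₂(t) = C_in[1 − (τ₁ e^(−t/τ₁) − τ₂ e^(−t/τ₂))/(τ₁ − τ₂)].
At t = 67.97: e^(−t/τ₁) = 0.124871, e^(−t/τ₂) = 9.59014e-05.
C₂ = 0.5192·[1 − (32.6704·0.124871 − 7.34637·9.59014e-05)/(25.3240)] = 0.5192·0.838933 = 0.435574 g/L.

0.4356 g/L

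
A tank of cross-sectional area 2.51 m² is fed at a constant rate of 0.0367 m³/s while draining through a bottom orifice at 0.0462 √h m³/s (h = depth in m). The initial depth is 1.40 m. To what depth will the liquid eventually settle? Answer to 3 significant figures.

Mass balance (ρ constant): A dh/dt = Q_in − 0.0462 √h. At steady state dh/dt = 0:
Q_in = 0.0462 √h_ss ⇒ √h_ss = 0.0367/0.0462 = 0.79437.
h_ss = 0.79437² = 0.63103 m. (Since h₀ = 1.40 m > h_ss, the level will fall toward this value.)

0.631 m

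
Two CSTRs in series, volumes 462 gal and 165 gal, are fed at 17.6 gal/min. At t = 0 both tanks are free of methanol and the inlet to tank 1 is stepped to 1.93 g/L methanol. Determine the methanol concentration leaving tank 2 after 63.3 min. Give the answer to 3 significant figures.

Each tank obeys Vᵢ dCᵢ/dt = Q(Cᵢ₋₁ − Cᵢ), so τᵢ = Vᵢ/Q.
τ₁ = 462/17.6 = 26.250 min; τ₂ = 165/17.6 = 9.3750 min.
Tank 1: C₁ = C_in(1 − e^(−t/τ₁)). Tank 2 (τ₁ ≠ τ₂): C₂ = C_in[1 − (τ₁ e^(−t/τ₁) − τ₂ e^(−t/τ₂))/(τ₁ − τ₂)].
At t = 63.3: e^(−t/τ₁) = 0.089687, e^(−t/τ₂) = 0.0011685.
C₂ = 1.93·[1 − (26.250·0.089687 − 9.3750·0.0011685)/(16.875)] = 1.93·0.86114 = 1.6620 g/L.

1.66 g/L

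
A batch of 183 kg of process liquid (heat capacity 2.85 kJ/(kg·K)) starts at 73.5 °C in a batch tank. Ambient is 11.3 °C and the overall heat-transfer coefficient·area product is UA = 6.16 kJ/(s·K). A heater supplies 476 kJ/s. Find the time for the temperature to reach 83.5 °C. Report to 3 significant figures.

92.2 s

M c_p dT/dt = −UA(T − T_amb) + Q̇.
τ = M c_p/UA = 84.667 s; T_ss = T_amb + Q̇/UA = 11.3 + 476/6.16 = 88.573 °C.
T(t) = T_ss + (T₀ − T_ss)e^(−t/τ); set T = 83.5:
t = −τ ln[(T − T_ss)/(T₀ − T_ss)] = −84.667 · ln(0.33655) = 92.203 s.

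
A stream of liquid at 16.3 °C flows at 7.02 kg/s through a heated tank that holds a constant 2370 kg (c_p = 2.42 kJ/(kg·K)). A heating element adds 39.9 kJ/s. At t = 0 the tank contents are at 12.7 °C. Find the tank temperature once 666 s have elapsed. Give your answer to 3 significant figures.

17.8 °C

M c_p dT/dt = ṁ c_p (T_in − T) + Q̇.
Rearrange: dT/dt = (T_ss − T)/τ with τ = M/ṁ = 337.61 s and T_ss = T_in + Q̇/(ṁ c_p) = 18.649 °C.
This is linear first-order; T(t) = T_ss + (T₀ − T_ss) e^(−t/τ).
T(666) = 18.649 + (-5.9487)·e^(−666/337.61) = 18.649 + (-5.9487)·0.13908 = 17.821 °C.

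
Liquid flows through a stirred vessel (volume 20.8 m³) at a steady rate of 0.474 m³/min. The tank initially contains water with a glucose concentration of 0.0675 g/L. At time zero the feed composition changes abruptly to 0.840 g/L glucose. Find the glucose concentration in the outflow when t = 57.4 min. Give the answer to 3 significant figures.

Unsteady species balance (constant V, well mixed): V dC/dt = Q(C_in − C).
So dC/dt = (C_in − C)/τ with τ = V/Q = 20.8/0.474 = 43.882 min.
This is linear first-order; C(t) = C_in + (C₀ − C_in) e^(−t/τ).
C(57.4) = 0.840 + (0.0675 − 0.840)·e^(−57.4/43.882) = 0.840 + (-0.77250)·0.27034 = 0.63116 g/L.

0.631 g/L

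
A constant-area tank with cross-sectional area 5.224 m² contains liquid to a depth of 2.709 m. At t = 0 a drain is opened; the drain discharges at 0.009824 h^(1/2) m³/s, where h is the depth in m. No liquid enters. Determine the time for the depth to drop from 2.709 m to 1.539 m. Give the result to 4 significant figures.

Accumulation of liquid (constant cross-section A): A dh/dt = −0.009824 √h.
Separate and integrate: 2(√h − √h₀) = −(0.009824/A) t.
t = 2A(√h₀ − √h)/0.009824 = 2·5.224·(√2.709 − √1.539)/0.009824
  = 10.4480 × (1.64590 − 1.24056) / 0.009824 = 431.086 s.

431.1 s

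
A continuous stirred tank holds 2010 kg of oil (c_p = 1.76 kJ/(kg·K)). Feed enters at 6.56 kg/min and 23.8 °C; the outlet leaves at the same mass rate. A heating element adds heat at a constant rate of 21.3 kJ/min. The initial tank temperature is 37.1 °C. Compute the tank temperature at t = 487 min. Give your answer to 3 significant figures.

M c_p dT/dt = ṁ c_p (T_in − T) + Q̇.
τ = M/ṁ = 306.40 min; T_ss = T_in + Q̇/(ṁ c_p) = 23.8 + 21.3/(6.56·1.76) = 25.645 °C.
This is linear first-order; T(t) = T_ss + (T₀ − T_ss) e^(−t/τ).
T(487) = 25.645 + (11.455)·e^(−487/306.40) = 25.645 + (11.455)·0.20405 = 27.982 °C.

28.0 °C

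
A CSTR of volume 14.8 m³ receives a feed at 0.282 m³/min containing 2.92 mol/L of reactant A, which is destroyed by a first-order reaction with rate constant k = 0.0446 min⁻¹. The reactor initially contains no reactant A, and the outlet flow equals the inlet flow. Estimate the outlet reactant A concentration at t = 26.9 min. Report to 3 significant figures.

0.716 mol/L

V dC/dt = Q(C_in − C) − k V C.
This is linear with rate a = Q/V + k = 0.063654 min⁻¹.
C_ss = Q C_in/(Q + kV) = 0.87407 mol/L; C(t) = C_ss + (C₀ − C_ss) e^(−a t).
C(26.9) = 0.87407 + (-0.87407)·e^(−0.063654·26.9) = 0.87407 + (-0.87407)·0.18045 = 0.71634 mol/L.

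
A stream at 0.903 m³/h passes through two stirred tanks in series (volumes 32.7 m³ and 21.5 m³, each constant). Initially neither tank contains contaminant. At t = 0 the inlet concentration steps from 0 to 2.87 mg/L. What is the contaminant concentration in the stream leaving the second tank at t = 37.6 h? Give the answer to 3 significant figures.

1.04 mg/L

Time constants: τᵢ = Vᵢ/Q for each well-mixed tank.
τ₁ = 32.7/0.903 = 36.213 h; τ₂ = 21.5/0.903 = 23.810 h.
Tank 1: C₁ = C_in(1 − e^(−t/τ₁)). Tank 2 (τ₁ ≠ τ₂): C₂ = C_in[1 − (τ₁ e^(−t/τ₁) − τ₂ e^(−t/τ₂))/(τ₁ − τ₂)].
At t = 37.6: e^(−t/τ₁) = 0.35405, e^(−t/τ₂) = 0.20614.
C₂ = 2.87·[1 − (36.213·0.35405 − 23.810·0.20614)/(12.403)] = 2.87·0.36201 = 1.0390 mg/L.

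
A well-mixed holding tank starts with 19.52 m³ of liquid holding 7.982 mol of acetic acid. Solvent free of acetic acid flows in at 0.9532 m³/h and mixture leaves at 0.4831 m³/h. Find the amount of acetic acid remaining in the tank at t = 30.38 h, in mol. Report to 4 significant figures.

Total volume: dV/dt = Q_in − Q_out = 0.470100 m³/h, so V(t) = 19.52 + 0.470100 t and V(30.38) = 33.8016 m³.
Species balance (pure solvent in): dm/dt = −Q_out · m/V(t).
dm/m = −Q_out dt/(V₀ + 0.470100 t); integrating gives ln(m/m₀) = −(Q_out/(Q_in−Q_out)) ln(V/V₀).
m = m₀ (V₀/V)^(Q_out/(Q_in−Q_out)) = 7.982 × (19.52/33.8016)^(1.02765) = 4.54004 mol.

4.540 mol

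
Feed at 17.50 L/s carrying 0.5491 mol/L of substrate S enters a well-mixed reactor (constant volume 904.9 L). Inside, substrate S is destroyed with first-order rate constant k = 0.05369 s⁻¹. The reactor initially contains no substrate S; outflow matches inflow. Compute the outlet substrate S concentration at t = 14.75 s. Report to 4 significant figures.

Accumulation = in − out − consumed: V dC/dt = Q C_in − Q C − k V C.
dC/dt = (Q/V) C_in − (Q/V + k) C; effective rate a = Q/V + k = 0.0193392 + 0.05369 = 0.0730292 s⁻¹.
C_ss = Q C_in/(Q + kV) = 0.145409 mol/L; C(t) = C_ss + (C₀ − C_ss) e^(−a t).
C(14.75) = 0.145409 + (-0.145409)·e^(−0.0730292·14.75) = 0.145409 + (-0.145409)·0.340555 = 0.0958896 mol/L.

0.09589 mol/L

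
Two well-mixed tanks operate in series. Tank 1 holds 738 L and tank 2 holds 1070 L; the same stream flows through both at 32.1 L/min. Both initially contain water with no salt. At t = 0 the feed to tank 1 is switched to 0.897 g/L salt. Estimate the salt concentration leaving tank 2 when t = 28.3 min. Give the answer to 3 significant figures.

Time constants: τᵢ = Vᵢ/Q for each well-mixed tank.
τ₁ = 738/32.1 = 22.991 min; τ₂ = 1070/32.1 = 33.333 min.
Tank 1: C₁ = C_in(1 − e^(−t/τ₁)). Tank 2 (τ₁ ≠ τ₂): C₂ = C_in[1 − (τ₁ e^(−t/τ₁) − τ₂ e^(−t/τ₂))/(τ₁ − τ₂)].
At t = 28.3: e^(−t/τ₁) = 0.29202, e^(−t/τ₂) = 0.42784.
C₂ = 0.897·[1 − (22.991·0.29202 − 33.333·0.42784)/(-10.343)] = 0.897·0.27024 = 0.24240 g/L.

0.242 g/L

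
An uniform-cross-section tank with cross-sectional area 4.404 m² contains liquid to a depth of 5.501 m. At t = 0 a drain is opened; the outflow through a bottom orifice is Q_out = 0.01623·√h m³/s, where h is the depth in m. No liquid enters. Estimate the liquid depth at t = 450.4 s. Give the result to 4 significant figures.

2.297 m

A dh/dt = −Q_out = −0.01623 √h.
∫ h^(−1/2) dh = −(0.01623/A) ∫ dt, giving 2√h = 2√h₀ − (0.01623/A) t.
√h = √5.501 − 0.01623·450.4/(2·4.404) = 2.34542 − 0.829926 = 1.51549.
h = 1.51549² = 2.29672 m.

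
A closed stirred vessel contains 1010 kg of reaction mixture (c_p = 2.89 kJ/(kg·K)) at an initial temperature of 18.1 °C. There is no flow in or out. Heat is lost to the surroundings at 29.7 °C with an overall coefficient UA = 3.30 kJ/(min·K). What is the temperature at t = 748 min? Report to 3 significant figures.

Lumped-capacitance energy balance: M c_p dT/dt = UA(T_amb − T).
dT/dt = (T_ss − T)/τ with T_ss = T_amb = 29.700 °C, τ = M c_p/UA = 1010·2.89/3.30 = 884.52 min.
T approaches T_ss exponentially: T(t) = T_ss + (T₀ − T_ss) e^(−t/τ).
T(748) = 29.700 + (-11.600)·0.42927 = 24.720 °C.

24.7 °C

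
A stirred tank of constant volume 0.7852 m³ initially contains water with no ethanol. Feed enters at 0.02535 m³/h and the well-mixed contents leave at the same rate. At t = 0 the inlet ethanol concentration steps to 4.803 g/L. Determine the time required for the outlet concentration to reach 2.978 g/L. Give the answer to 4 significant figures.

29.97 h

Species balance: V dC/dt = Q(C_in − C) ⇒ τ = V/Q = 30.9744 h.
C(t) = C_in + (C₀ − C_in) e^(−t/τ). Set C = 2.978 and solve for t:
e^(−t/τ) = (C − C_in)/(C₀ − C_in) = (2.978 − 4.803)/(0 − 4.803) = 0.379971
t = −τ ln(…) = 30.9744 × 0.967661 = 29.9727 h.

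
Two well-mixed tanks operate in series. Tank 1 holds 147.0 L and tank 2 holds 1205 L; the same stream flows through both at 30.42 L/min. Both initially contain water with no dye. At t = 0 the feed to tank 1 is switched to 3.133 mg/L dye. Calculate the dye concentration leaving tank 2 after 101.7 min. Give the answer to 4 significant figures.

Species balance on tank i: dCᵢ/dt = (Cᵢ₋₁ − Cᵢ)/τᵢ with τᵢ = Vᵢ/Q.
τ₁ = 147.0/30.42 = 4.83235 min; τ₂ = 1205/30.42 = 39.6121 min.
Solving the cascade with C₁(0)=C₂(0)=0 gives C₂(t) = C_in[1 − (τ₁ e^(−t/τ₁) − τ₂ e^(−t/τ₂))/(τ₁ − τ₂)].
At t = 101.7: e^(−t/τ₁) = 7.24403e-10, e^(−t/τ₂) = 0.0767350.
C₂ = 3.133·[1 − (4.83235·7.24403e-10 − 39.6121·0.0767350)/(-34.7798)] = 3.133·0.912603 = 2.85919 mg/L.

2.859 mg/L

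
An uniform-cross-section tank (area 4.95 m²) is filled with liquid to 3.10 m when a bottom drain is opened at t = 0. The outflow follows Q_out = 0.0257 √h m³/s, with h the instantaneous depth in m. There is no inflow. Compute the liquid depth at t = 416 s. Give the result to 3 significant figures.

0.463 m

With no inflow, A dh/dt = −0.0257 √h.
This is separable: 2 d(√h)/dt = −0.0257/A, so √h = √h₀ − (0.0257/(2A)) t.
√h = √3.10 − 0.0257·416/(2·4.95) = 1.7607 − 1.0799 = 0.68076.
h = 0.68076² = 0.46344 m.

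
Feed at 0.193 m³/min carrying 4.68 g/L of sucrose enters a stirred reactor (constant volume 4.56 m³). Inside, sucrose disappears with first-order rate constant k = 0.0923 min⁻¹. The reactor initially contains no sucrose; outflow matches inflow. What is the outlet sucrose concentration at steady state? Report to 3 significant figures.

V dC/dt = Q(C_in − C) − k V C.
At steady state: 0 = Q C_in − (Q + kV) C_ss, so C_ss = Q C_in/(Q + kV).
C_ss = 0.193·4.68/(0.193 + 0.0923·4.56) = 0.90324/0.61389 = 1.4713 g/L.

1.47 g/L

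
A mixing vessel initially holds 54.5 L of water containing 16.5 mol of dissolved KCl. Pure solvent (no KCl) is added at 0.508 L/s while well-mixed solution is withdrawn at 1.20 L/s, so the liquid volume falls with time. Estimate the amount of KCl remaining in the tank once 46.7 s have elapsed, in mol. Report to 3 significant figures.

Let m(t) be the amount of KCl. Volume: V(t) = V₀ + (Q_in − Q_out) t = 54.5 − 0.69200 t; V(46.7) = 22.184 L.
Solute balance: dm/dt = 0 − Q_out C = −Q_out m/V(t).
dm/m = −Q_out dt/(V₀ − 0.69200 t); integrating gives ln(m/m₀) = −(Q_out/(Q_in−Q_out)) ln(V/V₀).
m = m₀ (V₀/V)^(Q_out/(Q_in−Q_out)) = 16.5 × (54.5/22.184)^(-1.7341) = 3.4718 mol.

3.47 mol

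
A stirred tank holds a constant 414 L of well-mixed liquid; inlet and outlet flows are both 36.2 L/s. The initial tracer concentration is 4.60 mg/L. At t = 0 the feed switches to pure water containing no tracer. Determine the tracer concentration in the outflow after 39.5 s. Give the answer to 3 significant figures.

0.145 mg/L

Mass balance on the solute (V constant): V dC/dt = Q(C_in − C).
Rewrite as dC/dt + C/τ = C_in/τ, τ = V/Q = 11.436 s.
Integrating: C(t) = C_in + (C₀ − C_in) e^(−t/τ).
C(39.5) = 0 + (4.60 − 0)·e^(−39.5/11.436) = 0 + (4.6000)·0.031623 = 0.14547 mg/L.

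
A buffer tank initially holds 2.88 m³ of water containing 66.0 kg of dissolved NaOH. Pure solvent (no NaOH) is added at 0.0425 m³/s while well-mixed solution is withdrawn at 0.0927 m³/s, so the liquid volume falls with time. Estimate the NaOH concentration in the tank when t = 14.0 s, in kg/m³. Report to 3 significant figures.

18.1 kg/m³

Let m(t) be the amount of NaOH. Volume: V(t) = V₀ + (Q_in − Q_out) t = 2.88 − 0.050200 t; V(14.0) = 2.1772 m³.
No NaOH enters, so dm/dt = −Q_out · (m/V).
Separate: dm/m = −Q_out dt/V(t) ⇒ ln(m/m₀) = −(Q_out/(Q_in−Q_out)) ln(V/V₀).
m = m₀ (V₀/V)^(Q_out/(Q_in−Q_out)) = 66.0 × (2.88/2.1772)^(-1.8466) = 39.372 kg.
C = m/V = 39.372/2.1772 = 18.084 kg/m³.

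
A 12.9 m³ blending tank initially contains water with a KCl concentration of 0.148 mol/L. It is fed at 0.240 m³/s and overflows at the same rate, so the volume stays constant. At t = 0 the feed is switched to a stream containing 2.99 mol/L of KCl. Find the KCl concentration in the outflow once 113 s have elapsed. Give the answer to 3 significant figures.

2.64 mol/L

Mass balance on the solute (V constant): V dC/dt = Q(C_in − C).
Time constant τ = V/Q = 12.9/0.240 = 53.750 s.
Solution: C(t) = C_in + (C₀ − C_in) e^(−t/τ).
C(113) = 2.99 + (0.148 − 2.99)·e^(−113/53.750) = 2.99 + (-2.8420)·0.12217 = 2.6428 mol/L.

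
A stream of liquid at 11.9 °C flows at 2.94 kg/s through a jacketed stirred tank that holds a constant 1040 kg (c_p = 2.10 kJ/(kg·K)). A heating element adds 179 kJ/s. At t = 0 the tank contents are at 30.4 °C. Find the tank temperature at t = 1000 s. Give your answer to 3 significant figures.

40.3 °C

M c_p dT/dt = ṁ c_p (T_in − T) + Q̇.
τ = M/ṁ = 353.74 s; T_ss = T_in + Q̇/(ṁ c_p) = 11.9 + 179/(2.94·2.10) = 40.893 °C.
Solution: T(t) = T_ss + (T₀ − T_ss) e^(−t/τ).
T(1000) = 40.893 + (-10.493)·e^(−1000/353.74) = 40.893 + (-10.493)·0.059195 = 40.271 °C.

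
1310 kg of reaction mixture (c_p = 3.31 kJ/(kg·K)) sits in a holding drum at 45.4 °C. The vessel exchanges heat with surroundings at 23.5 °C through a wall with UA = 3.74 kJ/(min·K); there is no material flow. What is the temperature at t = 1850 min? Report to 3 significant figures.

Energy balance: M c_p dT/dt = −UA(T − T_amb).
dT/dt = (T_ss − T)/τ with T_ss = T_amb = 23.500 °C, τ = M c_p/UA = 1310·3.31/3.74 = 1159.4 min.
Integrating: T(t) = T_ss + (T₀ − T_ss) e^(−t/τ).
T(1850) = 23.500 + (21.900)·0.20277 = 27.941 °C.

27.9 °C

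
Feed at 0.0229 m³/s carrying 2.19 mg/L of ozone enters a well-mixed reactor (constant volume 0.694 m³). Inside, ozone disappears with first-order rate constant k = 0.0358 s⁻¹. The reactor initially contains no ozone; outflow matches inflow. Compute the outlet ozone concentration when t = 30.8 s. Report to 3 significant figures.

Accumulation = in − out − consumed: V dC/dt = Q C_in − Q C − k V C.
This is linear with rate a = Q/V + k = 0.068797 s⁻¹.
C_ss = Q C_in/(Q + kV) = 1.0504 mg/L; C(t) = C_ss + (C₀ − C_ss) e^(−a t).
C(30.8) = 1.0504 + (-1.0504)·e^(−0.068797·30.8) = 1.0504 + (-1.0504)·0.12016 = 0.92418 mg/L.

0.924 mg/L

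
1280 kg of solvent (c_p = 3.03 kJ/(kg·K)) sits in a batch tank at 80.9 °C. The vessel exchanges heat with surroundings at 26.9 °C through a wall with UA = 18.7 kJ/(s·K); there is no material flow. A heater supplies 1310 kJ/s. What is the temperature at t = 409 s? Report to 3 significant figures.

Lumped-capacitance energy balance: M c_p dT/dt = UA(T_amb − T) + Q̇.
dT/dt = (T_ss − T)/τ with T_ss = T_amb + Q̇/UA = 26.9 + 1310/18.7 = 96.953 °C, τ = M c_p/UA = 1280·3.03/18.7 = 207.40 s.
Solution: T(t) = T_ss + (T₀ − T_ss) e^(−t/τ).
T(409) = 96.953 + (-16.053)·0.13917 = 94.719 °C.

94.7 °C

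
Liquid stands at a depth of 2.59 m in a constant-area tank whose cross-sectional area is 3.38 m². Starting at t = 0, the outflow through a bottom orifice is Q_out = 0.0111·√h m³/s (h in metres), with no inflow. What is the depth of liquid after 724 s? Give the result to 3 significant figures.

0.177 m

Volume balance on the tank: A dh/dt = −0.0111 √h.
∫ h^(−1/2) dh = −(0.0111/A) ∫ dt, giving 2√h = 2√h₀ − (0.0111/A) t.
√h = √2.59 − 0.0111·724/(2·3.38) = 1.6093 − 1.1888 = 0.42053.
h = 0.42053² = 0.17685 m.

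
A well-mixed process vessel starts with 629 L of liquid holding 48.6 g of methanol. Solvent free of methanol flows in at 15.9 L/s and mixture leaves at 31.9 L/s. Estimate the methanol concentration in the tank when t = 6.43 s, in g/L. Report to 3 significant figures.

0.0647 g/L

Let m(t) be the amount of methanol. Volume: V(t) = V₀ + (Q_in − Q_out) t = 629 − 16.000 t; V(6.43) = 526.12 L.
Solute balance: dm/dt = 0 − Q_out C = −Q_out m/V(t).
dm/m = −Q_out dt/(V₀ − 16.000 t); integrating gives ln(m/m₀) = −(Q_out/(Q_in−Q_out)) ln(V/V₀).
m = m₀ (V₀/V)^(Q_out/(Q_in−Q_out)) = 48.6 × (629/526.12)^(-1.9938) = 34.040 g.
C = m/V = 34.040/526.12 = 0.064700 g/L.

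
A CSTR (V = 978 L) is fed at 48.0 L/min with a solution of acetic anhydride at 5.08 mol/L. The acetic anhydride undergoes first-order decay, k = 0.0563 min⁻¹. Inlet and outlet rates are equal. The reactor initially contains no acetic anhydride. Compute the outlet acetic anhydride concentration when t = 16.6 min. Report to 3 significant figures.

1.95 mol/L

Species balance: V dC/dt = Q C_in − Q C − k V C.
dC/dt = (Q/V) C_in − (Q/V + k) C; effective rate a = Q/V + k = 0.049080 + 0.0563 = 0.10538 min⁻¹.
C_ss = Q C_in/(Q + kV) = 2.3660 mol/L; C(t) = C_ss + (C₀ − C_ss) e^(−a t).
C(16.6) = 2.3660 + (-2.3660)·e^(−0.10538·16.6) = 2.3660 + (-2.3660)·0.17389 = 1.9545 mol/L.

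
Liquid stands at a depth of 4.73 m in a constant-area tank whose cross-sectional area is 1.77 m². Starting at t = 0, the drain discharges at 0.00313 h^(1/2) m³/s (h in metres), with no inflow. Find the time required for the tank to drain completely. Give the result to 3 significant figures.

A dh/dt = −Q_out = −0.00313 √h.
∫ h^(−1/2) dh = −(0.00313/A) ∫ dt, giving 2√h = 2√h₀ − (0.00313/A) t.
Set h = 0: 2√h₀ = (0.00313/A) t_empty ⇒ t_empty = 2A√h₀/0.00313.
t_empty = 2·1.77·√4.73/0.00313 = 3.5400·2.1749/0.00313 = 2459.7 s.

2460 s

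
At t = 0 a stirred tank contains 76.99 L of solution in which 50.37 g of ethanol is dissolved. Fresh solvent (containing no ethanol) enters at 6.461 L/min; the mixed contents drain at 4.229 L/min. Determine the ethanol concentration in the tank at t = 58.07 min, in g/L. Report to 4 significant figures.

0.03756 g/L

Let m(t) be the amount of ethanol. Volume: V(t) = V₀ + (Q_in − Q_out) t = 76.99 + 2.23200 t; V(58.07) = 206.602 L.
Solute balance: dm/dt = 0 − Q_out C = −Q_out m/V(t).
dm/m = −Q_out dt/(V₀ + 2.23200 t); integrating gives ln(m/m₀) = −(Q_out/(Q_in−Q_out)) ln(V/V₀).
m = m₀ (V₀/V)^(Q_out/(Q_in−Q_out)) = 50.37 × (76.99/206.602)^(1.89471) = 7.76081 g.
C = m/V = 7.76081/206.602 = 0.0375640 g/L.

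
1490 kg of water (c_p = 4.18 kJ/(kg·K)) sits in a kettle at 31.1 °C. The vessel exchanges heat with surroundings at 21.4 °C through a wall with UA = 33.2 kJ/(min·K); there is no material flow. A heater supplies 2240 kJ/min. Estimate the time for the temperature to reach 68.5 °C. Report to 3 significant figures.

196 min

Lumped-capacitance energy balance: M c_p dT/dt = UA(T_amb − T) + Q̇.
τ = M c_p/UA = 187.60 min; T_ss = T_amb + Q̇/UA = 21.4 + 2240/33.2 = 88.870 °C.
T(t) = T_ss + (T₀ − T_ss)e^(−t/τ); set T = 68.5:
t = −τ ln[(T − T_ss)/(T₀ − T_ss)] = −187.60 · ln(0.35260) = 195.55 min.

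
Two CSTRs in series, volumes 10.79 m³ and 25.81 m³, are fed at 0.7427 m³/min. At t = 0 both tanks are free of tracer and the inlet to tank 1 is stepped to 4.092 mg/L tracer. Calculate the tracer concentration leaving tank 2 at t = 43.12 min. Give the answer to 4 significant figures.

2.210 mg/L

Species balance on tank i: dCᵢ/dt = (Cᵢ₋₁ − Cᵢ)/τᵢ with τᵢ = Vᵢ/Q.
τ₁ = 10.79/0.7427 = 14.5281 min; τ₂ = 25.81/0.7427 = 34.7516 min.
Solving the cascade with C₁(0)=C₂(0)=0 gives C₂(t) = C_in[1 − (τ₁ e^(−t/τ₁) − τ₂ e^(−t/τ₂))/(τ₁ − τ₂)].
At t = 43.12: e^(−t/τ₁) = 0.0514036, e^(−t/τ₂) = 0.289151.
C₂ = 4.092·[1 − (14.5281·0.0514036 − 34.7516·0.289151)/(-20.2235)] = 4.092·0.540057 = 2.20991 mg/L.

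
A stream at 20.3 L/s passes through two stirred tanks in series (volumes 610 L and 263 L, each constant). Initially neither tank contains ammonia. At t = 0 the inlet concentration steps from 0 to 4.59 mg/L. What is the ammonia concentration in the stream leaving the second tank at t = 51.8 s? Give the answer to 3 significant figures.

Each tank obeys Vᵢ dCᵢ/dt = Q(Cᵢ₋₁ − Cᵢ), so τᵢ = Vᵢ/Q.
τ₁ = 610/20.3 = 30.049 s; τ₂ = 263/20.3 = 12.956 s.
Tank 1: C₁ = C_in(1 − e^(−t/τ₁)). Tank 2 (τ₁ ≠ τ₂): C₂ = C_in[1 − (τ₁ e^(−t/τ₁) − τ₂ e^(−t/τ₂))/(τ₁ − τ₂)].
At t = 51.8: e^(−t/τ₁) = 0.17838, e^(−t/τ₂) = 0.018348.
C₂ = 4.59·[1 − (30.049·0.17838 − 12.956·0.018348)/(17.094)] = 4.59·0.70033 = 3.2145 mg/L.

3.21 mg/L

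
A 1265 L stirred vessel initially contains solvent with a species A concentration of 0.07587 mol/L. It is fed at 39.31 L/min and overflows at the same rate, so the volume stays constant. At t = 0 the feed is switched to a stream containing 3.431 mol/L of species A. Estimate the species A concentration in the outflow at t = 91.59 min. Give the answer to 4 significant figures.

Mass balance on the solute (V constant): V dC/dt = Q(C_in − C).
Rewrite as dC/dt + C/τ = C_in/τ, τ = V/Q = 32.1801 min.
This is linear first-order; C(t) = C_in + (C₀ − C_in) e^(−t/τ).
C(91.59) = 3.431 + (0.07587 − 3.431)·e^(−91.59/32.1801) = 3.431 + (-3.35513)·0.0580664 = 3.23618 mol/L.

3.236 mol/L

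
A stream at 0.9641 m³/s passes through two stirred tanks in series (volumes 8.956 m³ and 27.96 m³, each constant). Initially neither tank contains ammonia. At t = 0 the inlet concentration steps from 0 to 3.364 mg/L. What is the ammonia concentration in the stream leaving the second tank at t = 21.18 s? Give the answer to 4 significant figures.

Each tank obeys Vᵢ dCᵢ/dt = Q(Cᵢ₋₁ − Cᵢ), so τᵢ = Vᵢ/Q.
τ₁ = 8.956/0.9641 = 9.28949 s; τ₂ = 27.96/0.9641 = 29.0011 s.
Tank 1: C₁ = C_in(1 − e^(−t/τ₁)). Tank 2 (τ₁ ≠ τ₂): C₂ = C_in[1 − (τ₁ e^(−t/τ₁) − τ₂ e^(−t/τ₂))/(τ₁ − τ₂)].
At t = 21.18: e^(−t/τ₁) = 0.102285, e^(−t/τ₂) = 0.481757.
C₂ = 3.364·[1 − (9.28949·0.102285 − 29.0011·0.481757)/(-19.7116)] = 3.364·0.339410 = 1.14177 mg/L.

1.142 mg/L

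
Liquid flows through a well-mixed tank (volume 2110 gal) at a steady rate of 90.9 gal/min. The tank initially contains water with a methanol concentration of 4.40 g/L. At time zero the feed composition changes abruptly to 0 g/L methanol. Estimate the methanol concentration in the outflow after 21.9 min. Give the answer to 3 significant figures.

Mass balance on the solute (V constant): V dC/dt = Q(C_in − C).
Time constant τ = V/Q = 2110/90.9 = 23.212 min.
This is linear first-order; C(t) = C_in + (C₀ − C_in) e^(−t/τ).
C(21.9) = 0 + (4.40 − 0)·e^(−21.9/23.212) = 0 + (4.4000)·0.38928 = 1.7128 g/L.

1.71 g/L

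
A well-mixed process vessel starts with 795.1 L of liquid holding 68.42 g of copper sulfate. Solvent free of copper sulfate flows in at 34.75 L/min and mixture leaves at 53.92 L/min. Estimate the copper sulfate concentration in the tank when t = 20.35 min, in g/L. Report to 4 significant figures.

Total volume: dV/dt = Q_in − Q_out = -19.1700 L/min, so V(t) = 795.1 − 19.1700 t and V(20.35) = 404.990 L.
Species balance (pure solvent in): dm/dt = −Q_out · m/V(t).
dm/m = −Q_out dt/(V₀ − 19.1700 t); integrating gives ln(m/m₀) = −(Q_out/(Q_in−Q_out)) ln(V/V₀).
m = m₀ (V₀/V)^(Q_out/(Q_in−Q_out)) = 68.42 × (795.1/404.990)^(-2.81273) = 10.2593 g.
C = m/V = 10.2593/404.990 = 0.0253323 g/L.

0.02533 g/L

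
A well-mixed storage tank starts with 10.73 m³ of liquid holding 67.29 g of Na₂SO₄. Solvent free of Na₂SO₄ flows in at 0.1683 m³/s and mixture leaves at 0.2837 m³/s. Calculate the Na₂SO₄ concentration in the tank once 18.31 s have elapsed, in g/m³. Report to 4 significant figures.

Let m(t) be the amount of Na₂SO₄. Volume: V(t) = V₀ + (Q_in − Q_out) t = 10.73 − 0.115400 t; V(18.31) = 8.61703 m³.
Solute balance: dm/dt = 0 − Q_out C = −Q_out m/V(t).
Separate: dm/m = −Q_out dt/V(t) ⇒ ln(m/m₀) = −(Q_out/(Q_in−Q_out)) ln(V/V₀).
m = m₀ (V₀/V)^(Q_out/(Q_in−Q_out)) = 67.29 × (10.73/8.61703)^(-2.45841) = 39.2470 g.
C = m/V = 39.2470/8.61703 = 4.55459 g/m³.

4.555 g/m³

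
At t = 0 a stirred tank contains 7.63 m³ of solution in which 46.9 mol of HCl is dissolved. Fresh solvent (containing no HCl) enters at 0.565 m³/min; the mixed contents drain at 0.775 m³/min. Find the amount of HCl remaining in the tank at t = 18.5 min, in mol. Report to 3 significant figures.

3.39 mol

Total volume: dV/dt = Q_in − Q_out = -0.21000 m³/min, so V(t) = 7.63 − 0.21000 t and V(18.5) = 3.7450 m³.
Solute balance: dm/dt = 0 − Q_out C = −Q_out m/V(t).
Separate: dm/m = −Q_out dt/V(t) ⇒ ln(m/m₀) = −(Q_out/(Q_in−Q_out)) ln(V/V₀).
m = m₀ (V₀/V)^(Q_out/(Q_in−Q_out)) = 46.9 × (7.63/3.7450)^(-3.6905) = 3.3927 mol.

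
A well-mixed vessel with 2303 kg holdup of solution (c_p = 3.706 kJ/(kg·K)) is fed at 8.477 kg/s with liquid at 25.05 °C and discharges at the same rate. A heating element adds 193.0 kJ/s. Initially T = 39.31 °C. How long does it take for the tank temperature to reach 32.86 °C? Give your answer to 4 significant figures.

Energy balance: M c_p dT/dt = ṁ c_p (T_in − T) + 193.0.
τ = M/ṁ = 271.676 s; T_ss = T_in + Q̇/(ṁ c_p) = 31.1934 °C.
T(t) = T_ss + (T₀ − T_ss) e^(−t/τ). Set T = 32.86:
e^(−t/τ) = (32.86 − 31.1934)/(39.31 − 31.1934) = 0.205331
t = −271.676 · ln(0.205331) = 430.099 s.

430.1 s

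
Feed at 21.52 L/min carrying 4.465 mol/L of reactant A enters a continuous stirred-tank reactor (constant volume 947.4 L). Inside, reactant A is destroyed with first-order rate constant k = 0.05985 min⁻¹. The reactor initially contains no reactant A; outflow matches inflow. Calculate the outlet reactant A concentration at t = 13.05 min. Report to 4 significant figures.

Species balance: V dC/dt = Q C_in − Q C − k V C.
dC/dt = (Q/V) C_in − (Q/V + k) C; effective rate a = Q/V + k = 0.0227148 + 0.05985 = 0.0825648 min⁻¹.
C_ss = Q C_in/(Q + kV) = 1.22839 mol/L; C(t) = C_ss + (C₀ − C_ss) e^(−a t).
C(13.05) = 1.22839 + (-1.22839)·e^(−0.0825648·13.05) = 1.22839 + (-1.22839)·0.340456 = 0.810176 mol/L.

0.8102 mol/L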